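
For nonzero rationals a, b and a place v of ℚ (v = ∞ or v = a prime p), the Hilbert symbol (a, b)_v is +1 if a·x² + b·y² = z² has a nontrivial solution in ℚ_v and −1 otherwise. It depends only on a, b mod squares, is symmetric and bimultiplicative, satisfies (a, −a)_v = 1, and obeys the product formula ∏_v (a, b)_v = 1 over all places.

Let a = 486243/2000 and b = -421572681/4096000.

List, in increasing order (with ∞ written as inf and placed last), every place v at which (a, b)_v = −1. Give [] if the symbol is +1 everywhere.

(a, b) ≡ (3335, -20010) mod (ℚ^×)²; places V = {2, 3, 5, 17, 23, 29, ∞}.
(a,b)_29: α=1, u≡24; β=1, v≡4 (mod 29); (24|29)=+1, (4|29)=+1; sign (−1)^0·+1^1·+1^1 = +1.
(a,b)_23: α=1, u≡19; β=1, v≡18 (mod 23); (19|23)=-1, (18|23)=+1; sign (−1)^1·-1^1·+1^1 = +1.
(a,b)_17: α=0, u≡7; β=2, v≡8 (mod 17); (7|17)=-1, (8|17)=+1; sign (−1)^0·-1^2·+1^0 = +1.
(a,b)_∞: sgn(3335)=+, sgn(-20010)=−, so +1.
(a,b)_3: α=6, u≡2; β=7, v≡2 (mod 3); (2|3)=-1, (2|3)=-1; sign (−1)^0·-1^7·-1^6 = -1.
(a,b)_2: α=-4, β=-15; u≡7, v≡3 (mod 8); ε(u)ε(v)=1·1, αω(v)=-4·1, βω(u)=-15·0; sum ≡ 1  ⇒  -1.
(a,b)_5: α=-3, u≡3; β=-3, v≡3 (mod 5); (3|5)=-1, (3|5)=-1; sign (−1)^0·-1^-3·-1^-3 = +1.
|Ram(3335, -20010)| = 2, even; anisotropic at {2, 3}.

[2, 3]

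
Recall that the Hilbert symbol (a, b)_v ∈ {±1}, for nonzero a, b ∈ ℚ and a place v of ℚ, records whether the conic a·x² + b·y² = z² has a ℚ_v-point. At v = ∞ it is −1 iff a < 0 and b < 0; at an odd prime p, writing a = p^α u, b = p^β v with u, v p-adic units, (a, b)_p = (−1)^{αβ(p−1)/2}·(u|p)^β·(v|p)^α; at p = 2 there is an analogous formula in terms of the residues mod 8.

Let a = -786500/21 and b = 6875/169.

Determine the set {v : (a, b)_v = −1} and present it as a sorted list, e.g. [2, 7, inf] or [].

(a, b) ≡ (-1365, 11) mod (ℚ^×)²; places V = {2, 3, 5, 7, 11, 13, ∞}.
(a,b)_11: α=2, u≡10; β=1, v≡5 (mod 11); (10|11)=-1, (5|11)=+1; sign (−1)^0·-1^1·+1^2 = -1.
(a,b)_13: α=1, u≡10; β=-2, v≡11 (mod 13); (10|13)=+1, (11|13)=-1; sign (−1)^0·+1^-2·-1^1 = -1.
(a,b)_3: α=-1, u≡1; β=0, v≡2 (mod 3); (1|3)=+1, (2|3)=-1; sign (−1)^0·+1^0·-1^-1 = -1.
(a,b)_5: α=3, u≡3; β=4, v≡4 (mod 5); (3|5)=-1, (4|5)=+1; sign (−1)^0·-1^4·+1^3 = +1.
(a,b)_7: α=-1, u≡2; β=0, v≡1 (mod 7); (2|7)=+1, (1|7)=+1; sign (−1)^0·+1^0·+1^-1 = +1.
(a,b)_2: α=2, β=0; u≡3, v≡3 (mod 8); ε(u)ε(v)=1·1, αω(v)=2·1, βω(u)=0·1; sum ≡ 1  ⇒  -1.
(a,b)_∞: sgn(-1365)=−, sgn(11)=+, so +1.
|Ram(-1365, 11)| = 4, even; anisotropic at {2, 3, 11, 13}.

[2, 3, 11, 13]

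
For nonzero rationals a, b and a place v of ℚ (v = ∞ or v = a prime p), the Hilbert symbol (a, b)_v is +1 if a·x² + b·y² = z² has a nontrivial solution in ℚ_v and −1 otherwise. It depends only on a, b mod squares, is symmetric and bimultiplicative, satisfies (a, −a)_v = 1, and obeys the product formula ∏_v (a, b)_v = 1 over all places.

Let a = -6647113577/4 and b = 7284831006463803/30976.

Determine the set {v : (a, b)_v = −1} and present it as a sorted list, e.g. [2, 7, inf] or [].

(a, b) ≡ (-377, 323) mod (ℚ^×)²; places V = {2, 3, 11, 13, 17, 19, 29, ∞}.
(a,b)_∞: sgn(-377)=−, sgn(323)=+, so +1.
(a,b)_19: α=2, u≡13; β=3, v≡7 (mod 19); (13|19)=-1, (7|19)=+1; sign (−1)^0·-1^3·+1^2 = -1.
(a,b)_13: α=3, u≡10; β=4, v≡8 (mod 13); (10|13)=+1, (8|13)=-1; sign (−1)^0·+1^4·-1^3 = -1.
(a,b)_2: α=-2, β=-8; u≡7, v≡3 (mod 8); ε(u)ε(v)=1·1, αω(v)=-2·1, βω(u)=-8·0; sum ≡ 1  ⇒  -1.
(a,b)_11: α=0, u≡7; β=-2, v≡4 (mod 11); (7|11)=-1, (4|11)=+1; sign (−1)^0·-1^-2·+1^0 = +1.
(a,b)_3: α=0, u≡1; β=2, v≡2 (mod 3); (1|3)=+1, (2|3)=-1; sign (−1)^0·+1^2·-1^0 = +1.
(a,b)_17: α=2, u≡3; β=3, v≡16 (mod 17); (3|17)=-1, (16|17)=+1; sign (−1)^0·-1^3·+1^2 = -1.
(a,b)_29: α=1, u≡28; β=2, v≡4 (mod 29); (28|29)=+1, (4|29)=+1; sign (−1)^0·+1^2·+1^1 = +1.
|Ram(-377, 323)| = 4, even; anisotropic at {2, 13, 17, 19}.

[2, 13, 17, 19]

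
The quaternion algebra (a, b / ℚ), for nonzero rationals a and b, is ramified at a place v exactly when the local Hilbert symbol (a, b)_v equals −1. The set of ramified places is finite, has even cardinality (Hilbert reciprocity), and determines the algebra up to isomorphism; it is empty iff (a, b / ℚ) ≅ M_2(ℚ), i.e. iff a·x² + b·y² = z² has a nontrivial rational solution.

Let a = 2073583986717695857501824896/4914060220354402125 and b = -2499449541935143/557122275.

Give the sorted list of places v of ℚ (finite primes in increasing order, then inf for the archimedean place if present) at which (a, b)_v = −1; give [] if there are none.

[5, 7, 17, 19]

(a, b) ≡ (1190, -133) mod (ℚ^×)²; places V = {2, 3, 5, 7, 17, 19, 31, 41, 53, ∞}.
(a,b)_31: α=6, u≡26; β=4, v≡30 (mod 31); (26|31)=-1, (30|31)=-1; sign (−1)^0·-1^4·-1^6 = +1.
(a,b)_5: α=-3, u≡3; β=-2, v≡2 (mod 5); (3|5)=-1, (2|5)=-1; sign (−1)^0·-1^-2·-1^-3 = -1.
(a,b)_53: α=6, u≡17; β=4, v≡50 (mod 53); (17|53)=+1, (50|53)=-1; sign (−1)^0·+1^4·-1^6 = +1.
(a,b)_41: α=-2, u≡20; β=0, v≡8 (mod 41); (20|41)=+1, (8|41)=+1; sign (−1)^0·+1^0·+1^-2 = +1.
(a,b)_19: α=-8, u≡12; β=-5, v≡2 (mod 19); (12|19)=-1, (2|19)=-1; sign (−1)^0·-1^-5·-1^-8 = -1.
(a,b)_3: α=-4, u≡2; β=-2, v≡2 (mod 3); (2|3)=-1, (2|3)=-1; sign (−1)^0·-1^-2·-1^-4 = +1.
(a,b)_7: α=7, u≡2; β=3, v≡4 (mod 7); (2|7)=+1, (4|7)=+1; sign (−1)^1·+1^3·+1^7 = -1.
(a,b)_∞: sgn(1190)=+, sgn(-133)=−, so +1.
(a,b)_17: α=-1, u≡1; β=0, v≡10 (mod 17); (1|17)=+1, (10|17)=-1; sign (−1)^0·+1^0·-1^-1 = -1.
(a,b)_2: α=7, β=0; u≡3, v≡3 (mod 8); ε(u)ε(v)=1·1, αω(v)=7·1, βω(u)=0·1; sum ≡ 0  ⇒  +1.
|Ram(1190, -133)| = 4, even; anisotropic at {5, 7, 17, 19}.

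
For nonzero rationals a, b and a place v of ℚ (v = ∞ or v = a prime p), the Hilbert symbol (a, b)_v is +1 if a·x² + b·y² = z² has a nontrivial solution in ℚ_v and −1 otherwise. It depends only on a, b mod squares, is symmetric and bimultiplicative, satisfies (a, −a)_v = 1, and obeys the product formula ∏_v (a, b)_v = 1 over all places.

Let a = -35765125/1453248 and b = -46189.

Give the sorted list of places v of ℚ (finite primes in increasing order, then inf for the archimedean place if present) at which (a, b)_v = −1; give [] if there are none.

[3, 11, 13, 17, 19, inf]

Mod squares: a ≡ -3135, b ≡ -46189. Check v ∈ {∞, 2, 3, 5, 11, 13, 17, 19, 29, 37}.
v=5: a=5^3·(≡3), b=5^0·(≡1) mod 5; (3|5)=-1, (1|5)=+1; (−1)^{3·0·2}·(-1)^0·(+1)^3 = +1.
v=29: a=29^-2·(≡27), b=29^0·(≡8) mod 29; (27|29)=-1, (8|29)=-1; (−1)^{-2·0·14}·(-1)^0·(-1)^-2 = +1.
v=17: a=17^0·(≡12), b=17^1·(≡3) mod 17; (12|17)=-1, (3|17)=-1; (−1)^{0·1·8}·(-1)^1·(-1)^0 = -1.
v=3: a=3^-3·(≡2), b=3^0·(≡2) mod 3; (2|3)=-1, (2|3)=-1; (−1)^{-3·0·1}·(-1)^0·(-1)^-3 = -1.
v=11: a=11^1·(≡1), b=11^1·(≡3) mod 11; (1|11)=+1, (3|11)=+1; (−1)^{1·1·5}·(+1)^1·(+1)^1 = -1.
v=37: a=37^2·(≡3), b=37^0·(≡24) mod 37; (3|37)=+1, (24|37)=-1; (−1)^{2·0·18}·(+1)^0·(-1)^2 = +1.
v=∞: -3135 < 0 and -46189 < 0  ⇒  (a,b)_∞ = -1.
v=19: a=19^1·(≡9), b=19^1·(≡1) mod 19; (9|19)=+1, (1|19)=+1; (−1)^{1·1·9}·(+1)^1·(+1)^1 = -1.
v=13: a=13^0·(≡5), b=13^1·(≡9) mod 13; (5|13)=-1, (9|13)=+1; (−1)^{0·1·6}·(-1)^1·(+1)^0 = -1.
v=2: v_2(a)=-6, v_2(b)=0; units ≡ 1, 3 (mod 8); ε·ε+αω+βω = 0·1+-6·1+0·0 ≡ 0  ⇒  (a,b)_2 = +1.
Ram(-3135, -46189) = {3, 11, 13, 17, 19, ∞}; no ℚ_3-point on the conic.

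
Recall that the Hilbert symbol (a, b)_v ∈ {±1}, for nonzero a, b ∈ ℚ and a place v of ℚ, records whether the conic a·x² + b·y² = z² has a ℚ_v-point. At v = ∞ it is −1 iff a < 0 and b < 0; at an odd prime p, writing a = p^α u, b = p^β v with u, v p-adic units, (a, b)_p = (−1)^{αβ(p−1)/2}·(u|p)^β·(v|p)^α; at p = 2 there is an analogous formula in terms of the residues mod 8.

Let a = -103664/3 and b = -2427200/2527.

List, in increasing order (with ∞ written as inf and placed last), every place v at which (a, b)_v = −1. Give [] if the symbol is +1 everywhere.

(a, b) ≡ (-19437, -10619) mod (ℚ^×)²; places V = {2, 3, 5, 7, 11, 19, 31, 37, 41, ∞}.
(a,b)_∞: sgn(-19437)=−, sgn(-10619)=−, so -1.
(a,b)_3: α=-1, u≡1; β=0, v≡1 (mod 3); (1|3)=+1, (1|3)=+1; sign (−1)^0·+1^0·+1^-1 = +1.
(a,b)_31: α=1, u≡22; β=0, v≡14 (mod 31); (22|31)=-1, (14|31)=+1; sign (−1)^0·-1^0·+1^1 = +1.
(a,b)_11: α=1, u≡1; β=0, v≡2 (mod 11); (1|11)=+1, (2|11)=-1; sign (−1)^0·+1^0·-1^1 = -1.
(a,b)_19: α=1, u≡18; β=-2, v≡18 (mod 19); (18|19)=-1, (18|19)=-1; sign (−1)^0·-1^-2·-1^1 = -1.
(a,b)_5: α=0, u≡2; β=2, v≡1 (mod 5); (2|5)=-1, (1|5)=+1; sign (−1)^0·-1^2·+1^0 = +1.
(a,b)_41: α=0, u≡22; β=1, v≡38 (mod 41); (22|41)=-1, (38|41)=-1; sign (−1)^0·-1^1·-1^0 = -1.
(a,b)_37: α=0, u≡28; β=1, v≡27 (mod 37); (28|37)=+1, (27|37)=+1; sign (−1)^0·+1^1·+1^0 = +1.
(a,b)_7: α=0, u≡2; β=-1, v≡2 (mod 7); (2|7)=+1, (2|7)=+1; sign (−1)^0·+1^-1·+1^0 = +1.
(a,b)_2: α=4, β=6; u≡3, v≡5 (mod 8); ε(u)ε(v)=1·0, αω(v)=4·1, βω(u)=6·1; sum ≡ 0  ⇒  +1.
(-19437, -10619 / ℚ) ramifies at {11, 19, 41, ∞}: a division algebra.

[11, 19, 41, inf]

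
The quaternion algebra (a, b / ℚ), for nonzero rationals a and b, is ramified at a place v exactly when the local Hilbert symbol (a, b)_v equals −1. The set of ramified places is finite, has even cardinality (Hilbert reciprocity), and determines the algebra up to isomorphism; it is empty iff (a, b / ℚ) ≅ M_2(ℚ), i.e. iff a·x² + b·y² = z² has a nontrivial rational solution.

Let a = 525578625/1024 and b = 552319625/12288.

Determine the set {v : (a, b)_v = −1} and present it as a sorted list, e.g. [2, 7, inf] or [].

(a, b) ≡ (2145, 195) mod (ℚ^×)²; places V = {2, 3, 5, 11, 13, 53, ∞}.
(a,b)_2: α=-10, β=-12; u≡1, v≡3 (mod 8); ε(u)ε(v)=0·1, αω(v)=-10·1, βω(u)=-12·0; sum ≡ 0  ⇒  +1.
(a,b)_13: α=1, u≡10; β=1, v≡2 (mod 13); (10|13)=+1, (2|13)=-1; sign (−1)^0·+1^1·-1^1 = -1.
(a,b)_3: α=5, u≡1; β=-1, v≡2 (mod 3); (1|3)=+1, (2|3)=-1; sign (−1)^1·+1^-1·-1^5 = +1.
(a,b)_11: α=3, u≡8; β=2, v≡10 (mod 11); (8|11)=-1, (10|11)=-1; sign (−1)^0·-1^2·-1^3 = -1.
(a,b)_5: α=3, u≡1; β=3, v≡4 (mod 5); (1|5)=+1, (4|5)=+1; sign (−1)^0·+1^3·+1^3 = +1.
(a,b)_53: α=0, u≡40; β=2, v≡47 (mod 53); (40|53)=+1, (47|53)=+1; sign (−1)^0·+1^2·+1^0 = +1.
(a,b)_∞: sgn(2145)=+, sgn(195)=+, so +1.
|Ram(2145, 195)| = 2, even; anisotropic at {11, 13}.

[11, 13]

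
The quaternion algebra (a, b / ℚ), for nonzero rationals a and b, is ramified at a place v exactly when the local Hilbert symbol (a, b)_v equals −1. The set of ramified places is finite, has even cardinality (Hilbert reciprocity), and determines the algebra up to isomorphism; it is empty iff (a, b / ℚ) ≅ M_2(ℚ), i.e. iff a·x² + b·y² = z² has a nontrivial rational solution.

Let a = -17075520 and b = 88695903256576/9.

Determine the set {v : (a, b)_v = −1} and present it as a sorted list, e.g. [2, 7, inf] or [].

(a, b) ≡ (-5, 154) mod (ℚ^×)²; places V = {2, 3, 5, 7, 11, ∞}.
(a,b)_∞: sgn(-5)=−, sgn(154)=+, so +1.
(a,b)_7: α=2, u≡1; β=5, v≡1 (mod 7); (1|7)=+1, (1|7)=+1; sign (−1)^0·+1^5·+1^2 = +1.
(a,b)_5: α=1, u≡1; β=0, v≡4 (mod 5); (1|5)=+1, (4|5)=+1; sign (−1)^0·+1^0·+1^1 = +1.
(a,b)_3: α=2, u≡1; β=-2, v≡1 (mod 3); (1|3)=+1, (1|3)=+1; sign (−1)^0·+1^-2·+1^2 = +1.
(a,b)_2: α=6, β=15; u≡3, v≡5 (mod 8); ε(u)ε(v)=1·0, αω(v)=6·1, βω(u)=15·1; sum ≡ 1  ⇒  -1.
(a,b)_11: α=2, u≡10; β=5, v≡5 (mod 11); (10|11)=-1, (5|11)=+1; sign (−1)^0·-1^5·+1^2 = -1.
(-5, 154 / ℚ) ramifies at {2, 11}: a division algebra.

[2, 11]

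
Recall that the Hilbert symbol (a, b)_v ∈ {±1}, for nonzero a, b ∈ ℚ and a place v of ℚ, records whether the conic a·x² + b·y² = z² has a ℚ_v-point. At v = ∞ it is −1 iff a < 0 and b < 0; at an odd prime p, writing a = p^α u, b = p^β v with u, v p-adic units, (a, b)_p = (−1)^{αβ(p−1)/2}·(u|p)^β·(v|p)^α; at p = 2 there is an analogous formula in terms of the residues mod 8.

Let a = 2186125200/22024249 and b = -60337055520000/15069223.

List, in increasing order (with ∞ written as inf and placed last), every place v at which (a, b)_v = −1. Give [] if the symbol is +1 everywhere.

(a, b) ≡ (17, -289731) mod (ℚ^×)²; places V = {2, 3, 5, 7, 13, 17, 19, 23, ∞}.
(a,b)_19: α=-4, u≡9; β=-3, v≡18 (mod 19); (9|19)=+1, (18|19)=-1; sign (−1)^0·+1^-3·-1^-4 = +1.
(a,b)_2: α=4, β=8; u≡1, v≡5 (mod 8); ε(u)ε(v)=0·0, αω(v)=4·1, βω(u)=8·0; sum ≡ 0  ⇒  +1.
(a,b)_7: α=2, u≡3; β=2, v≡6 (mod 7); (3|7)=-1, (6|7)=-1; sign (−1)^0·-1^2·-1^2 = +1.
(a,b)_13: α=-2, u≡10; β=-3, v≡5 (mod 13); (10|13)=+1, (5|13)=-1; sign (−1)^0·+1^-3·-1^-2 = +1.
(a,b)_3: α=8, u≡2; β=9, v≡2 (mod 3); (2|3)=-1, (2|3)=-1; sign (−1)^0·-1^9·-1^8 = -1.
(a,b)_5: α=2, u≡2; β=4, v≡1 (mod 5); (2|5)=-1, (1|5)=+1; sign (−1)^0·-1^4·+1^2 = +1.
(a,b)_23: α=0, u≡17; β=1, v≡5 (mod 23); (17|23)=-1, (5|23)=-1; sign (−1)^0·-1^1·-1^0 = -1.
(a,b)_17: α=1, u≡1; β=1, v≡13 (mod 17); (1|17)=+1, (13|17)=+1; sign (−1)^0·+1^1·+1^1 = +1.
(a,b)_∞: sgn(17)=+, sgn(-289731)=−, so +1.
(17, -289731 / ℚ) ramifies at {3, 23}: a division algebra.

[3, 23]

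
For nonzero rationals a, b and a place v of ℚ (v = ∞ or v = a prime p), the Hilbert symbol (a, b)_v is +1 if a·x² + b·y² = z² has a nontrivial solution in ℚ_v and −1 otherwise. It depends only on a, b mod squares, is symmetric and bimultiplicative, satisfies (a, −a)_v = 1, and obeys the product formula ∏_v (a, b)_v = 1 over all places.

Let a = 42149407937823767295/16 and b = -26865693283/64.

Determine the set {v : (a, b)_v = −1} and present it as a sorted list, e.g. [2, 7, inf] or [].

Mod squares: a ≡ 95, b ≡ -5083. Check v ∈ {∞, 2, 3, 5, 11, 13, 17, 19, 23}.
v=2: v_2(a)=-4, v_2(b)=-6; units ≡ 7, 5 (mod 8); ε·ε+αω+βω = 1·0+-4·1+-6·0 ≡ 0  ⇒  (a,b)_2 = +1.
v=17: a=17^2·(≡11), b=17^1·(≡6) mod 17; (11|17)=-1, (6|17)=-1; (−1)^{2·1·8}·(-1)^1·(-1)^2 = -1.
v=3: a=3^2·(≡2), b=3^0·(≡2) mod 3; (2|3)=-1, (2|3)=-1; (−1)^{2·0·1}·(-1)^0·(-1)^2 = +1.
v=∞: 95 > 0 and -5083 < 0  ⇒  (a,b)_∞ = +1.
v=5: a=5^1·(≡4), b=5^0·(≡3) mod 5; (4|5)=+1, (3|5)=-1; (−1)^{1·0·2}·(+1)^0·(-1)^1 = -1.
v=19: a=19^5·(≡11), b=19^2·(≡6) mod 19; (11|19)=+1, (6|19)=+1; (−1)^{5·2·9}·(+1)^2·(+1)^5 = +1.
v=23: a=23^2·(≡2), b=23^1·(≡12) mod 23; (2|23)=+1, (12|23)=+1; (−1)^{2·1·11}·(+1)^1·(+1)^2 = +1.
v=11: a=11^4·(≡2), b=11^4·(≡10) mod 11; (2|11)=-1, (10|11)=-1; (−1)^{4·4·5}·(-1)^4·(-1)^4 = +1.
v=13: a=13^2·(≡12), b=13^1·(≡4) mod 13; (12|13)=+1, (4|13)=+1; (−1)^{2·1·6}·(+1)^1·(+1)^2 = +1.
|Ram(95, -5083)| = 2, even; anisotropic at {5, 17}.

[5, 17]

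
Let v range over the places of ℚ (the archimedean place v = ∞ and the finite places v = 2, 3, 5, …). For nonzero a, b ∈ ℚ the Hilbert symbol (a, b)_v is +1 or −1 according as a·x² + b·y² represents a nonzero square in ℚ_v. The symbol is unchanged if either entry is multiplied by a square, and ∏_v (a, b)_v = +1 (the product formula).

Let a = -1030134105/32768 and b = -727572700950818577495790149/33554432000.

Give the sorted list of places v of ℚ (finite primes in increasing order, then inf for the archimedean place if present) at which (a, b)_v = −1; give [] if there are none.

Mod squares: a ≡ -4290, b ≡ -2145. Check v ∈ {∞, 2, 3, 5, 7, 11, 13, 43}.
v=2: v_2(a)=-15, v_2(b)=-28; units ≡ 7, 7 (mod 8); ε·ε+αω+βω = 1·1+-15·0+-28·0 ≡ 1  ⇒  (a,b)_2 = -1.
v=11: a=11^3·(≡6), b=11^7·(≡3) mod 11; (6|11)=-1, (3|11)=+1; (−1)^{3·7·5}·(-1)^7·(+1)^3 = +1.
v=7: a=7^2·(≡4), b=7^8·(≡1) mod 7; (4|7)=+1, (1|7)=+1; (−1)^{2·8·3}·(+1)^8·(+1)^2 = +1.
v=∞: -4290 < 0 and -2145 < 0  ⇒  (a,b)_∞ = -1.
v=3: a=3^5·(≡1), b=3^13·(≡2) mod 3; (1|3)=+1, (2|3)=-1; (−1)^{5·13·1}·(+1)^13·(-1)^5 = +1.
v=43: a=43^0·(≡41), b=43^2·(≡29) mod 43; (41|43)=+1, (29|43)=-1; (−1)^{0·2·21}·(+1)^2·(-1)^0 = +1.
v=13: a=13^1·(≡8), b=13^3·(≡1) mod 13; (8|13)=-1, (1|13)=+1; (−1)^{1·3·6}·(-1)^3·(+1)^1 = -1.
v=5: a=5^1·(≡3), b=5^-3·(≡1) mod 5; (3|5)=-1, (1|5)=+1; (−1)^{1·-3·2}·(-1)^-3·(+1)^1 = -1.
(-4290, -2145 / ℚ) ramifies at {2, 5, 13, ∞}: a division algebra.

[2, 5, 13, inf]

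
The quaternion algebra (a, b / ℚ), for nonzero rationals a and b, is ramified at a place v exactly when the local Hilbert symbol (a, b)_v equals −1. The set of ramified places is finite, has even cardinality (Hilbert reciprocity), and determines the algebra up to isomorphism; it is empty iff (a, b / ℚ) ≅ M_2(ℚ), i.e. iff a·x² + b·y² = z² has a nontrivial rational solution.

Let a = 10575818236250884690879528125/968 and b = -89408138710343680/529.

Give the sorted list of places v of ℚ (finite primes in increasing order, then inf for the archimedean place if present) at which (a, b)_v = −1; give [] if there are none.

[2, 5, 13, 29, 31, 37]

(a, b) ≡ (82159610, -152830) mod (ℚ^×)²; places V = {2, 3, 5, 11, 13, 17, 19, 23, 29, 31, 37, ∞}.
(a,b)_37: α=3, u≡16; β=2, v≡2 (mod 37); (16|37)=+1, (2|37)=-1; sign (−1)^0·+1^2·-1^3 = -1.
(a,b)_17: α=4, u≡8; β=3, v≡14 (mod 17); (8|17)=+1, (14|17)=-1; sign (−1)^0·+1^3·-1^4 = +1.
(a,b)_2: α=-3, β=13; u≡5, v≡1 (mod 8); ε(u)ε(v)=0·0, αω(v)=-3·0, βω(u)=13·1; sum ≡ 1  ⇒  -1.
(a,b)_11: α=-2, u≡5; β=0, v≡4 (mod 11); (5|11)=+1, (4|11)=+1; sign (−1)^0·+1^0·+1^-2 = +1.
(a,b)_29: α=1, u≡4; β=1, v≡14 (mod 29); (4|29)=+1, (14|29)=-1; sign (−1)^0·+1^1·-1^1 = -1.
(a,b)_13: α=3, u≡6; β=0, v≡8 (mod 13); (6|13)=-1, (8|13)=-1; sign (−1)^0·-1^0·-1^3 = -1.
(a,b)_31: α=1, u≡21; β=1, v≡15 (mod 31); (21|31)=-1, (15|31)=-1; sign (−1)^1·-1^1·-1^1 = -1.
(a,b)_19: α=3, u≡18; β=2, v≡7 (mod 19); (18|19)=-1, (7|19)=+1; sign (−1)^0·-1^2·+1^3 = +1.
(a,b)_23: α=0, u≡21; β=-2, v≡5 (mod 23); (21|23)=-1, (5|23)=-1; sign (−1)^0·-1^-2·-1^0 = +1.
(a,b)_3: α=10, u≡2; β=0, v≡2 (mod 3); (2|3)=-1, (2|3)=-1; sign (−1)^0·-1^0·-1^10 = +1.
(a,b)_∞: sgn(82159610)=+, sgn(-152830)=−, so +1.
(a,b)_5: α=5, u≡3; β=1, v≡1 (mod 5); (3|5)=-1, (1|5)=+1; sign (−1)^0·-1^1·+1^5 = -1.
|Ram(82159610, -152830)| = 6, even; anisotropic at {2, 5, 13, 29, 31, 37}.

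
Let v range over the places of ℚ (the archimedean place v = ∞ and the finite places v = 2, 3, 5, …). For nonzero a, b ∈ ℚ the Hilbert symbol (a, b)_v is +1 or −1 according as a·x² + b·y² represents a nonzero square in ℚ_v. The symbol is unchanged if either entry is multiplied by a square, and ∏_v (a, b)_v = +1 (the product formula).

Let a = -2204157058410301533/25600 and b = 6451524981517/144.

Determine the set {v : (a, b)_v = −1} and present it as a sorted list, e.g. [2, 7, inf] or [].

Mod squares: a ≡ -1404557, b ≡ 37. Check v ∈ {∞, 2, 3, 5, 7, 11, 17, 29, 37}.
v=37: a=37^1·(≡33), b=37^1·(≡16) mod 37; (33|37)=+1, (16|37)=+1; (−1)^{1·1·18}·(+1)^1·(+1)^1 = +1.
v=29: a=29^3·(≡2), b=29^2·(≡27) mod 29; (2|29)=-1, (27|29)=-1; (−1)^{3·2·14}·(-1)^2·(-1)^3 = -1.
v=∞: -1404557 < 0 and 37 > 0  ⇒  (a,b)_∞ = +1.
v=5: a=5^-2·(≡3), b=5^0·(≡3) mod 5; (3|5)=-1, (3|5)=-1; (−1)^{-2·0·2}·(-1)^0·(-1)^-2 = +1.
v=2: v_2(a)=-10, v_2(b)=-4; units ≡ 3, 5 (mod 8); ε·ε+αω+βω = 1·0+-10·1+-4·1 ≡ 0  ⇒  (a,b)_2 = +1.
v=11: a=11^5·(≡5), b=11^4·(≡3) mod 11; (5|11)=+1, (3|11)=+1; (−1)^{5·4·5}·(+1)^4·(+1)^5 = +1.
v=17: a=17^3·(≡1), b=17^2·(≡10) mod 17; (1|17)=+1, (10|17)=-1; (−1)^{3·2·8}·(+1)^2·(-1)^3 = -1.
v=3: a=3^2·(≡1), b=3^-2·(≡1) mod 3; (1|3)=+1, (1|3)=+1; (−1)^{2·-2·1}·(+1)^-2·(+1)^2 = +1.
v=7: a=7^3·(≡1), b=7^2·(≡4) mod 7; (1|7)=+1, (4|7)=+1; (−1)^{3·2·3}·(+1)^2·(+1)^3 = +1.
(-1404557, 37 / ℚ) ramifies at {17, 29}: a division algebra.

[17, 29]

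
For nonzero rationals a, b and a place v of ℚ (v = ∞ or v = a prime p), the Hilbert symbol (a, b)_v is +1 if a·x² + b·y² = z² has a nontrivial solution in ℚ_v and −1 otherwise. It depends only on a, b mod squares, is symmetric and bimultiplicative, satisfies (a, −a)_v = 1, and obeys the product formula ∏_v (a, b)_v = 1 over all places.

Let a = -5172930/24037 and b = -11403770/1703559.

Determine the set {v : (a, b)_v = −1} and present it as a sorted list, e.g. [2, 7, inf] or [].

[5, 17, 23, inf]

(a, b) ≡ (-152490, -6630) mod (ℚ^×)²; places V = {2, 3, 5, 7, 11, 13, 17, 19, 23, 37, 43, ∞}.
(a,b)_2: α=1, β=1; u≡3, v≡5 (mod 8); ε(u)ε(v)=1·0, αω(v)=1·1, βω(u)=1·1; sum ≡ 0  ⇒  +1.
(a,b)_11: α=0, u≡9; β=-2, v≡4 (mod 11); (9|11)=+1, (4|11)=+1; sign (−1)^0·+1^-2·+1^0 = +1.
(a,b)_23: α=1, u≡15; β=0, v≡5 (mod 23); (15|23)=-1, (5|23)=-1; sign (−1)^0·-1^0·-1^1 = -1.
(a,b)_5: α=1, u≡2; β=1, v≡4 (mod 5); (2|5)=-1, (4|5)=+1; sign (−1)^0·-1^1·+1^1 = -1.
(a,b)_37: α=0, u≡14; β=2, v≡36 (mod 37); (14|37)=-1, (36|37)=+1; sign (−1)^0·-1^2·+1^0 = +1.
(a,b)_∞: sgn(-152490)=−, sgn(-6630)=−, so -1.
(a,b)_3: α=3, u≡2; β=-1, v≡1 (mod 3); (2|3)=-1, (1|3)=+1; sign (−1)^1·-1^-1·+1^3 = +1.
(a,b)_13: α=-1, u≡10; β=-1, v≡4 (mod 13); (10|13)=+1, (4|13)=+1; sign (−1)^0·+1^-1·+1^-1 = +1.
(a,b)_19: α=0, u≡5; β=-2, v≡7 (mod 19); (5|19)=+1, (7|19)=+1; sign (−1)^0·+1^-2·+1^0 = +1.
(a,b)_43: α=-2, u≡1; β=0, v≡40 (mod 43); (1|43)=+1, (40|43)=+1; sign (−1)^0·+1^0·+1^-2 = +1.
(a,b)_7: α=2, u≡3; β=2, v≡5 (mod 7); (3|7)=-1, (5|7)=-1; sign (−1)^0·-1^2·-1^2 = +1.
(a,b)_17: α=1, u≡7; β=1, v≡13 (mod 17); (7|17)=-1, (13|17)=+1; sign (−1)^0·-1^1·+1^1 = -1.
(-152490, -6630 / ℚ) ramifies at {5, 17, 23, ∞}: a division algebra.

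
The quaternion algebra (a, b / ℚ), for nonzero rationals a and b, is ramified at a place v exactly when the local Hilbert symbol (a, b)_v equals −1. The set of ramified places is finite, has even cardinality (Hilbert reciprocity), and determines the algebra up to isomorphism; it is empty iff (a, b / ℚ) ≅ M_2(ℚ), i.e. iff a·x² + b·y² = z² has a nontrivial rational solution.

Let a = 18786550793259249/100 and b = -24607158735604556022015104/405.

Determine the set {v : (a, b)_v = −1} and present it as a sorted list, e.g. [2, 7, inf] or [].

[7, 17]

Mod squares: a ≡ 33649, b ≡ -27370. Check v ∈ {∞, 2, 3, 5, 7, 11, 13, 17, 19, 23}.
v=5: a=5^-2·(≡1), b=5^-1·(≡1) mod 5; (1|5)=+1, (1|5)=+1; (−1)^{-2·-1·2}·(+1)^-1·(+1)^-2 = +1.
v=7: a=7^5·(≡5), b=7^7·(≡6) mod 7; (5|7)=-1, (6|7)=-1; (−1)^{5·7·3}·(-1)^7·(-1)^5 = -1.
v=3: a=3^2·(≡1), b=3^-4·(≡2) mod 3; (1|3)=+1, (2|3)=-1; (−1)^{2·-4·1}·(+1)^-4·(-1)^2 = +1.
v=2: v_2(a)=-2, v_2(b)=7; units ≡ 1, 3 (mod 8); ε·ε+αω+βω = 0·1+-2·1+7·0 ≡ 0  ⇒  (a,b)_2 = +1.
v=∞: 33649 > 0 and -27370 < 0  ⇒  (a,b)_∞ = +1.
v=11: a=11^1·(≡5), b=11^2·(≡1) mod 11; (5|11)=+1, (1|11)=+1; (−1)^{1·2·5}·(+1)^2·(+1)^1 = +1.
v=19: a=19^1·(≡5), b=19^2·(≡17) mod 19; (5|19)=+1, (17|19)=+1; (−1)^{1·2·9}·(+1)^2·(+1)^1 = +1.
v=23: a=23^3·(≡22), b=23^5·(≡13) mod 23; (22|23)=-1, (13|23)=+1; (−1)^{3·5·11}·(-1)^5·(+1)^3 = +1.
v=13: a=13^2·(≡6), b=13^2·(≡2) mod 13; (6|13)=-1, (2|13)=-1; (−1)^{2·2·6}·(-1)^2·(-1)^2 = +1.
v=17: a=17^2·(≡12), b=17^3·(≡7) mod 17; (12|17)=-1, (7|17)=-1; (−1)^{2·3·8}·(-1)^3·(-1)^2 = -1.
(33649, -27370 / ℚ) ramifies at {7, 17}: a division algebra.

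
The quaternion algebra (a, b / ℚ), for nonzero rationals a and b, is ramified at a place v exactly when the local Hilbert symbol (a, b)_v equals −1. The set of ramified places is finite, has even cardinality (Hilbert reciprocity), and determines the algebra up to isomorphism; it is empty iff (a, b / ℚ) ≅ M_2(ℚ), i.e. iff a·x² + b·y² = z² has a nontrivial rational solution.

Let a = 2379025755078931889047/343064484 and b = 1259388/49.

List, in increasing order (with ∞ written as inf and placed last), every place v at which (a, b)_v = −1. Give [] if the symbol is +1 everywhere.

[2, 23]

(a, b) ≡ (943, 23) mod (ℚ^×)²; places V = {2, 3, 7, 13, 17, 23, 41, 43, ∞}.
(a,b)_17: α=2, u≡13; β=0, v≡3 (mod 17); (13|17)=+1, (3|17)=-1; sign (−1)^0·+1^0·-1^2 = +1.
(a,b)_23: α=3, u≡4; β=1, v≡13 (mod 23); (4|23)=+1, (13|23)=+1; sign (−1)^1·+1^1·+1^3 = -1.
(a,b)_43: α=4, u≡10; β=0, v≡15 (mod 43); (10|43)=+1, (15|43)=+1; sign (−1)^0·+1^0·+1^4 = +1.
(a,b)_3: α=-6, u≡1; β=4, v≡2 (mod 3); (1|3)=+1, (2|3)=-1; sign (−1)^0·+1^4·-1^-6 = +1.
(a,b)_13: α=6, u≡7; β=2, v≡12 (mod 13); (7|13)=-1, (12|13)=+1; sign (−1)^0·-1^2·+1^6 = +1.
(a,b)_2: α=-2, β=2; u≡7, v≡7 (mod 8); ε(u)ε(v)=1·1, αω(v)=-2·0, βω(u)=2·0; sum ≡ 1  ⇒  -1.
(a,b)_41: α=1, u≡10; β=0, v≡4 (mod 41); (10|41)=+1, (4|41)=+1; sign (−1)^0·+1^0·+1^1 = +1.
(a,b)_∞: sgn(943)=+, sgn(23)=+, so +1.
(a,b)_7: α=-6, u≡3; β=-2, v≡4 (mod 7); (3|7)=-1, (4|7)=+1; sign (−1)^0·-1^-2·+1^-6 = +1.
Ram(943, 23) = {2, 23}; no ℚ_2-point on the conic.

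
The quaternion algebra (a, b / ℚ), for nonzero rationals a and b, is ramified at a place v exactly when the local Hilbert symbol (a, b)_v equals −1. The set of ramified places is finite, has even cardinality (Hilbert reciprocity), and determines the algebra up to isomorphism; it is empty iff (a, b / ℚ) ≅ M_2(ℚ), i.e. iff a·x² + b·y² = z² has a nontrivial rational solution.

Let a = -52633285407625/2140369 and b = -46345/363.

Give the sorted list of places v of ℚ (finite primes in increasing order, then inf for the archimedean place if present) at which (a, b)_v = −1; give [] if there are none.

[3, 5, 13, inf]

Mod squares: a ≡ -145, b ≡ -139035. Check v ∈ {∞, 2, 3, 5, 7, 11, 13, 19, 23, 29, 31}.
v=5: a=5^3·(≡1), b=5^1·(≡2) mod 5; (1|5)=+1, (2|5)=-1; (−1)^{3·1·2}·(+1)^1·(-1)^3 = -1.
v=29: a=29^1·(≡13), b=29^0·(≡23) mod 29; (13|29)=+1, (23|29)=+1; (−1)^{1·0·14}·(+1)^0·(+1)^1 = +1.
v=2: v_2(a)=0, v_2(b)=0; units ≡ 7, 5 (mod 8); ε·ε+αω+βω = 1·0+0·1+0·0 ≡ 0  ⇒  (a,b)_2 = +1.
v=11: a=11^-2·(≡1), b=11^-2·(≡3) mod 11; (1|11)=+1, (3|11)=+1; (−1)^{-2·-2·5}·(+1)^-2·(+1)^-2 = +1.
v=31: a=31^2·(≡8), b=31^1·(≡18) mod 31; (8|31)=+1, (18|31)=+1; (−1)^{2·1·15}·(+1)^1·(+1)^2 = +1.
v=13: a=13^4·(≡6), b=13^1·(≡3) mod 13; (6|13)=-1, (3|13)=+1; (−1)^{4·1·6}·(-1)^1·(+1)^4 = -1.
v=19: a=19^-2·(≡4), b=19^0·(≡17) mod 19; (4|19)=+1, (17|19)=+1; (−1)^{-2·0·9}·(+1)^0·(+1)^-2 = +1.
v=∞: -145 < 0 and -139035 < 0  ⇒  (a,b)_∞ = -1.
v=7: a=7^-2·(≡1), b=7^0·(≡5) mod 7; (1|7)=+1, (5|7)=-1; (−1)^{-2·0·3}·(+1)^0·(-1)^-2 = +1.
v=23: a=23^2·(≡13), b=23^1·(≡12) mod 23; (13|23)=+1, (12|23)=+1; (−1)^{2·1·11}·(+1)^1·(+1)^2 = +1.
v=3: a=3^0·(≡2), b=3^-1·(≡2) mod 3; (2|3)=-1, (2|3)=-1; (−1)^{0·-1·1}·(-1)^-1·(-1)^0 = -1.
Ram(-145, -139035) = {3, 5, 13, ∞}; no ℚ_3-point on the conic.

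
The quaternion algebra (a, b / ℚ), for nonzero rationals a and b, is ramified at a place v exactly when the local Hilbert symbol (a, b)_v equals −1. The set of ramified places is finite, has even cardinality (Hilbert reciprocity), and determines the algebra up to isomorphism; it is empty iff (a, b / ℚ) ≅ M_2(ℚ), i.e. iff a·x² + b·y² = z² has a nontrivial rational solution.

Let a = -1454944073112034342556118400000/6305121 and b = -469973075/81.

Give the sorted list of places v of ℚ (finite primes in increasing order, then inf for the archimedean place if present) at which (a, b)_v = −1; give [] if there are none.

[5, 13, 17, 19, 37, inf]

Mod squares: a ≡ -776815, b ≡ -155363. Check v ∈ {∞, 2, 3, 5, 7, 11, 13, 17, 19, 31, 37}.
v=11: a=11^4·(≡1), b=11^2·(≡9) mod 11; (1|11)=+1, (9|11)=+1; (−1)^{4·2·5}·(+1)^2·(+1)^4 = +1.
v=17: a=17^3·(≡15), b=17^1·(≡6) mod 17; (15|17)=+1, (6|17)=-1; (−1)^{3·1·8}·(+1)^1·(-1)^3 = -1.
v=2: v_2(a)=10, v_2(b)=0; units ≡ 1, 5 (mod 8); ε·ε+αω+βω = 0·0+10·1+0·0 ≡ 0  ⇒  (a,b)_2 = +1.
v=31: a=31^-2·(≡7), b=31^0·(≡2) mod 31; (7|31)=+1, (2|31)=+1; (−1)^{-2·0·15}·(+1)^0·(+1)^-2 = +1.
v=∞: -776815 < 0 and -155363 < 0  ⇒  (a,b)_∞ = -1.
v=13: a=13^5·(≡11), b=13^1·(≡1) mod 13; (11|13)=-1, (1|13)=+1; (−1)^{5·1·6}·(-1)^1·(+1)^5 = -1.
v=5: a=5^5·(≡2), b=5^2·(≡2) mod 5; (2|5)=-1, (2|5)=-1; (−1)^{5·2·2}·(-1)^2·(-1)^5 = -1.
v=37: a=37^3·(≡11), b=37^1·(≡2) mod 37; (11|37)=+1, (2|37)=-1; (−1)^{3·1·18}·(+1)^1·(-1)^3 = -1.
v=7: a=7^2·(≡6), b=7^0·(≡4) mod 7; (6|7)=-1, (4|7)=+1; (−1)^{2·0·3}·(-1)^0·(+1)^2 = +1.
v=19: a=19^3·(≡10), b=19^1·(≡2) mod 19; (10|19)=-1, (2|19)=-1; (−1)^{3·1·9}·(-1)^1·(-1)^3 = -1.
v=3: a=3^-8·(≡2), b=3^-4·(≡1) mod 3; (2|3)=-1, (1|3)=+1; (−1)^{-8·-4·1}·(-1)^-4·(+1)^-8 = +1.
|Ram(-776815, -155363)| = 6, even; anisotropic at {5, 13, 17, 19, 37, ∞}.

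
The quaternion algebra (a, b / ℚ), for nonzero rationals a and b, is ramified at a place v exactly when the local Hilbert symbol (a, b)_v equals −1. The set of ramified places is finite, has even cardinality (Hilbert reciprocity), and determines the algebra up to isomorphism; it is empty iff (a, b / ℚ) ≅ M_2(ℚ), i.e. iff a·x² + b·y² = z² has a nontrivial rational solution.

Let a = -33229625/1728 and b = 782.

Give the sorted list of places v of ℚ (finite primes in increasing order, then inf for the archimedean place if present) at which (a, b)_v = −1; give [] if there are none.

Mod squares: a ≡ -195, b ≡ 782. Check v ∈ {∞, 2, 3, 5, 11, 13, 17, 23}.
v=∞: -195 < 0 and 782 > 0  ⇒  (a,b)_∞ = +1.
v=11: a=11^2·(≡1), b=11^0·(≡1) mod 11; (1|11)=+1, (1|11)=+1; (−1)^{2·0·5}·(+1)^0·(+1)^2 = +1.
v=5: a=5^3·(≡1), b=5^0·(≡2) mod 5; (1|5)=+1, (2|5)=-1; (−1)^{3·0·2}·(+1)^0·(-1)^3 = -1.
v=3: a=3^-3·(≡1), b=3^0·(≡2) mod 3; (1|3)=+1, (2|3)=-1; (−1)^{-3·0·1}·(+1)^0·(-1)^-3 = -1.
v=2: v_2(a)=-6, v_2(b)=1; units ≡ 5, 7 (mod 8); ε·ε+αω+βω = 0·1+-6·0+1·1 ≡ 1  ⇒  (a,b)_2 = -1.
v=23: a=23^0·(≡13), b=23^1·(≡11) mod 23; (13|23)=+1, (11|23)=-1; (−1)^{0·1·11}·(+1)^1·(-1)^0 = +1.
v=17: a=17^0·(≡8), b=17^1·(≡12) mod 17; (8|17)=+1, (12|17)=-1; (−1)^{0·1·8}·(+1)^1·(-1)^0 = +1.
v=13: a=13^3·(≡6), b=13^0·(≡2) mod 13; (6|13)=-1, (2|13)=-1; (−1)^{3·0·6}·(-1)^0·(-1)^3 = -1.
Ram(-195, 782) = {2, 3, 5, 13}; no ℚ_2-point on the conic.

[2, 3, 5, 13]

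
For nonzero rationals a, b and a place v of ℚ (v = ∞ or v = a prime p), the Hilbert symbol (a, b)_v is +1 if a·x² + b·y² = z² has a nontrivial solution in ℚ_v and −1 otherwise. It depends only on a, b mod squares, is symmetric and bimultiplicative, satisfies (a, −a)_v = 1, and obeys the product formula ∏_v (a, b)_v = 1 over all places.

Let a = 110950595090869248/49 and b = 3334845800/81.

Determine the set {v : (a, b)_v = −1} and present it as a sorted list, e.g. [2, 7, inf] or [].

Mod squares: a ≡ 627, b ≡ 92378. Check v ∈ {∞, 2, 3, 5, 7, 11, 13, 17, 19}.
v=3: a=3^5·(≡2), b=3^-4·(≡2) mod 3; (2|3)=-1, (2|3)=-1; (−1)^{5·-4·1}·(-1)^-4·(-1)^5 = -1.
v=∞: 627 > 0 and 92378 > 0  ⇒  (a,b)_∞ = +1.
v=7: a=7^-2·(≡1), b=7^0·(≡5) mod 7; (1|7)=+1, (5|7)=-1; (−1)^{-2·0·3}·(+1)^0·(-1)^-2 = +1.
v=11: a=11^3·(≡10), b=11^1·(≡3) mod 11; (10|11)=-1, (3|11)=+1; (−1)^{3·1·5}·(-1)^1·(+1)^3 = +1.
v=17: a=17^2·(≡9), b=17^1·(≡5) mod 17; (9|17)=+1, (5|17)=-1; (−1)^{2·1·8}·(+1)^1·(-1)^2 = +1.
v=2: v_2(a)=10, v_2(b)=3; units ≡ 3, 5 (mod 8); ε·ε+αω+βω = 1·0+10·1+3·1 ≡ 1  ⇒  (a,b)_2 = -1.
v=19: a=19^3·(≡8), b=19^3·(≡17) mod 19; (8|19)=-1, (17|19)=+1; (−1)^{3·3·9}·(-1)^3·(+1)^3 = +1.
v=5: a=5^0·(≡2), b=5^2·(≡2) mod 5; (2|5)=-1, (2|5)=-1; (−1)^{0·2·2}·(-1)^2·(-1)^0 = +1.
v=13: a=13^2·(≡1), b=13^1·(≡6) mod 13; (1|13)=+1, (6|13)=-1; (−1)^{2·1·6}·(+1)^1·(-1)^2 = +1.
(627, 92378 / ℚ) ramifies at {2, 3}: a division algebra.

[2, 3]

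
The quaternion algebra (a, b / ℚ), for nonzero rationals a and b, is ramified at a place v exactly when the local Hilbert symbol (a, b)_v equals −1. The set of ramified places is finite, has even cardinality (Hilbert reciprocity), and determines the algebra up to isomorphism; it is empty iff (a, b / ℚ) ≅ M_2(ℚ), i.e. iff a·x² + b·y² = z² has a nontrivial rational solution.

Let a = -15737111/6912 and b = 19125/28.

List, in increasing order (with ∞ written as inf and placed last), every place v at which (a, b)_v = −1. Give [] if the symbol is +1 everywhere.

Mod squares: a ≡ -1653, b ≡ 595. Check v ∈ {∞, 2, 3, 5, 7, 13, 17, 19, 29}.
v=5: a=5^0·(≡2), b=5^3·(≡1) mod 5; (2|5)=-1, (1|5)=+1; (−1)^{0·3·2}·(-1)^3·(+1)^0 = -1.
v=2: v_2(a)=-8, v_2(b)=-2; units ≡ 3, 3 (mod 8); ε·ε+αω+βω = 1·1+-8·1+-2·1 ≡ 1  ⇒  (a,b)_2 = -1.
v=17: a=17^0·(≡1), b=17^1·(≡8) mod 17; (1|17)=+1, (8|17)=+1; (−1)^{0·1·8}·(+1)^1·(+1)^0 = +1.
v=∞: -1653 < 0 and 595 > 0  ⇒  (a,b)_∞ = +1.
v=19: a=19^1·(≡10), b=19^0·(≡16) mod 19; (10|19)=-1, (16|19)=+1; (−1)^{1·0·9}·(-1)^0·(+1)^1 = +1.
v=3: a=3^-3·(≡1), b=3^2·(≡1) mod 3; (1|3)=+1, (1|3)=+1; (−1)^{-3·2·1}·(+1)^2·(+1)^-3 = +1.
v=13: a=13^4·(≡11), b=13^0·(≡1) mod 13; (11|13)=-1, (1|13)=+1; (−1)^{4·0·6}·(-1)^0·(+1)^4 = +1.
v=29: a=29^1·(≡25), b=29^0·(≡15) mod 29; (25|29)=+1, (15|29)=-1; (−1)^{1·0·14}·(+1)^0·(-1)^1 = -1.
v=7: a=7^0·(≡3), b=7^-1·(≡2) mod 7; (3|7)=-1, (2|7)=+1; (−1)^{0·-1·3}·(-1)^-1·(+1)^0 = -1.
(-1653, 595 / ℚ) ramifies at {2, 5, 7, 29}: a division algebra.

[2, 5, 7, 29]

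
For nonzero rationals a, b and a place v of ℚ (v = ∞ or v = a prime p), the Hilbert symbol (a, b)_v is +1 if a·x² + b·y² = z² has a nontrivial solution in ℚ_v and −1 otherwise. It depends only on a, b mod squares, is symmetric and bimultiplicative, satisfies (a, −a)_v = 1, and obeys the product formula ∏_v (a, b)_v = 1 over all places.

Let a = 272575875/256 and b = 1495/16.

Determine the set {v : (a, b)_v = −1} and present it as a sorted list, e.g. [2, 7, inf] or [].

Mod squares: a ≡ 64515, b ≡ 1495. Check v ∈ {∞, 2, 3, 5, 11, 13, 17, 23}.
v=3: a=3^1·(≡1), b=3^0·(≡1) mod 3; (1|3)=+1, (1|3)=+1; (−1)^{1·0·1}·(+1)^0·(+1)^1 = +1.
v=13: a=13^2·(≡12), b=13^1·(≡8) mod 13; (12|13)=+1, (8|13)=-1; (−1)^{2·1·6}·(+1)^1·(-1)^2 = +1.
v=2: v_2(a)=-8, v_2(b)=-4; units ≡ 3, 7 (mod 8); ε·ε+αω+βω = 1·1+-8·0+-4·1 ≡ 1  ⇒  (a,b)_2 = -1.
v=11: a=11^1·(≡8), b=11^0·(≡2) mod 11; (8|11)=-1, (2|11)=-1; (−1)^{1·0·5}·(-1)^0·(-1)^1 = -1.
v=23: a=23^1·(≡10), b=23^1·(≡17) mod 23; (10|23)=-1, (17|23)=-1; (−1)^{1·1·11}·(-1)^1·(-1)^1 = -1.
v=5: a=5^3·(≡2), b=5^1·(≡4) mod 5; (2|5)=-1, (4|5)=+1; (−1)^{3·1·2}·(-1)^1·(+1)^3 = -1.
v=∞: 64515 > 0 and 1495 > 0  ⇒  (a,b)_∞ = +1.
v=17: a=17^1·(≡2), b=17^0·(≡1) mod 17; (2|17)=+1, (1|17)=+1; (−1)^{1·0·8}·(+1)^0·(+1)^1 = +1.
Ram(64515, 1495) = {2, 5, 11, 23}; no ℚ_2-point on the conic.

[2, 5, 11, 23]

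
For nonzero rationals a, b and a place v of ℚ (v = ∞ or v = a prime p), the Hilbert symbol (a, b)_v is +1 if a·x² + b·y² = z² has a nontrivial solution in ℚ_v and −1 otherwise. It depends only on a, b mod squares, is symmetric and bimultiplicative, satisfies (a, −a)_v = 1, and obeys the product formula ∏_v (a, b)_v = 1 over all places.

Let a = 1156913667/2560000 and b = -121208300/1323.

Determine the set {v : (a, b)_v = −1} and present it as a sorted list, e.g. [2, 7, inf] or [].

(a, b) ≡ (43, -3636249) mod (ℚ^×)²; places V = {2, 3, 5, 7, 13, 17, 19, 37, 41, 43, 47, ∞}.
(a,b)_43: α=1, u≡9; β=0, v≡33 (mod 43); (9|43)=+1, (33|43)=-1; sign (−1)^0·+1^0·-1^1 = -1.
(a,b)_47: α=0, u≡40; β=1, v≡12 (mod 47); (40|47)=-1, (12|47)=+1; sign (−1)^0·-1^1·+1^0 = -1.
(a,b)_37: α=0, u≡5; β=1, v≡24 (mod 37); (5|37)=-1, (24|37)=-1; sign (−1)^0·-1^1·-1^0 = -1.
(a,b)_41: α=0, u≡21; β=1, v≡34 (mod 41); (21|41)=+1, (34|41)=-1; sign (−1)^0·+1^1·-1^0 = +1.
(a,b)_17: α=0, u≡9; β=1, v≡5 (mod 17); (9|17)=+1, (5|17)=-1; sign (−1)^0·+1^1·-1^0 = +1.
(a,b)_∞: sgn(43)=+, sgn(-3636249)=−, so +1.
(a,b)_5: α=-4, u≡2; β=2, v≡1 (mod 5); (2|5)=-1, (1|5)=+1; sign (−1)^0·-1^2·+1^-4 = +1.
(a,b)_19: α=2, u≡7; β=0, v≡6 (mod 19); (7|19)=+1, (6|19)=+1; sign (−1)^0·+1^0·+1^2 = +1.
(a,b)_2: α=-12, β=2; u≡3, v≡7 (mod 8); ε(u)ε(v)=1·1, αω(v)=-12·0, βω(u)=2·1; sum ≡ 1  ⇒  -1.
(a,b)_7: α=2, u≡4; β=-2, v≡3 (mod 7); (4|7)=+1, (3|7)=-1; sign (−1)^0·+1^-2·-1^2 = +1.
(a,b)_13: α=2, u≡12; β=0, v≡6 (mod 13); (12|13)=+1, (6|13)=-1; sign (−1)^0·+1^0·-1^2 = +1.
(a,b)_3: α=2, u≡1; β=-3, v≡1 (mod 3); (1|3)=+1, (1|3)=+1; sign (−1)^0·+1^-3·+1^2 = +1.
Ram(43, -3636249) = {2, 37, 43, 47}; no ℚ_2-point on the conic.

[2, 37, 43, 47]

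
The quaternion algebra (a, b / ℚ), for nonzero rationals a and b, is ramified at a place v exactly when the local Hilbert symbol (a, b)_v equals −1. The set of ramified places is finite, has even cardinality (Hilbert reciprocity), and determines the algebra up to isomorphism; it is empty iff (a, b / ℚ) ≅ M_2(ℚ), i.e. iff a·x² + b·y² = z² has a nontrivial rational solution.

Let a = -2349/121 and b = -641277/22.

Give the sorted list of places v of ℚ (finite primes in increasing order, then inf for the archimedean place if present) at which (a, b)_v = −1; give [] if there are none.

[2, 7, 29, inf]

Mod squares: a ≡ -29, b ≡ -174174. Check v ∈ {∞, 2, 3, 7, 11, 13, 29}.
v=11: a=11^-2·(≡5), b=11^-1·(≡6) mod 11; (5|11)=+1, (6|11)=-1; (−1)^{-2·-1·5}·(+1)^-1·(-1)^-2 = +1.
v=2: v_2(a)=0, v_2(b)=-1; units ≡ 3, 1 (mod 8); ε·ε+αω+βω = 1·0+0·0+-1·1 ≡ 1  ⇒  (a,b)_2 = -1.
v=29: a=29^1·(≡7), b=29^1·(≡27) mod 29; (7|29)=+1, (27|29)=-1; (−1)^{1·1·14}·(+1)^1·(-1)^1 = -1.
v=3: a=3^4·(≡1), b=3^5·(≡1) mod 3; (1|3)=+1, (1|3)=+1; (−1)^{4·5·1}·(+1)^5·(+1)^4 = +1.
v=∞: -29 < 0 and -174174 < 0  ⇒  (a,b)_∞ = -1.
v=13: a=13^0·(≡1), b=13^1·(≡5) mod 13; (1|13)=+1, (5|13)=-1; (−1)^{0·1·6}·(+1)^1·(-1)^0 = +1.
v=7: a=7^0·(≡5), b=7^1·(≡5) mod 7; (5|7)=-1, (5|7)=-1; (−1)^{0·1·3}·(-1)^1·(-1)^0 = -1.
Ram(-29, -174174) = {2, 7, 29, ∞}; no ℚ_2-point on the conic.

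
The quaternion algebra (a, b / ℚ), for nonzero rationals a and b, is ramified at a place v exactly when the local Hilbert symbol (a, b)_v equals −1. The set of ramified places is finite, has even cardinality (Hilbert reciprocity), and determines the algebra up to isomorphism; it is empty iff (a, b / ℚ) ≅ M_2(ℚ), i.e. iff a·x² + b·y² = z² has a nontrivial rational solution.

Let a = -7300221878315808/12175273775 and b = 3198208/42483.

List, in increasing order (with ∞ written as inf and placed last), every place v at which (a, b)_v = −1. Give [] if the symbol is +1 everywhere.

[3, 17]

Mod squares: a ≡ -238, b ≡ 39. Check v ∈ {∞, 2, 3, 5, 7, 13, 17, 31}.
v=17: a=17^-5·(≡7), b=17^-2·(≡6) mod 17; (7|17)=-1, (6|17)=-1; (−1)^{-5·-2·8}·(-1)^-2·(-1)^-5 = -1.
v=13: a=13^4·(≡1), b=13^1·(≡9) mod 13; (1|13)=+1, (9|13)=+1; (−1)^{4·1·6}·(+1)^1·(+1)^4 = +1.
v=∞: -238 < 0 and 39 > 0  ⇒  (a,b)_∞ = +1.
v=5: a=5^-2·(≡2), b=5^0·(≡1) mod 5; (2|5)=-1, (1|5)=+1; (−1)^{-2·0·2}·(-1)^0·(+1)^-2 = +1.
v=2: v_2(a)=5, v_2(b)=8; units ≡ 1, 7 (mod 8); ε·ε+αω+βω = 0·1+5·0+8·0 ≡ 0  ⇒  (a,b)_2 = +1.
v=7: a=7^-3·(≡1), b=7^-2·(≡1) mod 7; (1|7)=+1, (1|7)=+1; (−1)^{-3·-2·3}·(+1)^-2·(+1)^-3 = +1.
v=3: a=3^2·(≡2), b=3^-1·(≡1) mod 3; (2|3)=-1, (1|3)=+1; (−1)^{2·-1·1}·(-1)^-1·(+1)^2 = -1.
v=31: a=31^6·(≡14), b=31^2·(≡8) mod 31; (14|31)=+1, (8|31)=+1; (−1)^{6·2·15}·(+1)^2·(+1)^6 = +1.
Ram(-238, 39) = {3, 17}; no ℚ_3-point on the conic.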